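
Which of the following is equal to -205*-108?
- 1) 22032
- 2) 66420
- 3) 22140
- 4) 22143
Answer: 3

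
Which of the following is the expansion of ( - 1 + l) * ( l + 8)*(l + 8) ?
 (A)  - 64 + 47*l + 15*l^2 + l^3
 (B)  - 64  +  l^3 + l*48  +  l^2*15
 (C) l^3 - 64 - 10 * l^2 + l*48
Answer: B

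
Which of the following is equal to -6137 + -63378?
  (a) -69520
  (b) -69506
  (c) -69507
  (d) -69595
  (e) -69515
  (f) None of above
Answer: e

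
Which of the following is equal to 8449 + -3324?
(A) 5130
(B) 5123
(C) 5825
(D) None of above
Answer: D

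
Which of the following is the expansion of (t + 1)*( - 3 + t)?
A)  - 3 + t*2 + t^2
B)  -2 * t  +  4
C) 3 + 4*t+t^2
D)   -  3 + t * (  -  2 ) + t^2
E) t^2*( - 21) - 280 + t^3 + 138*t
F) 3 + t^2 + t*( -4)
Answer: D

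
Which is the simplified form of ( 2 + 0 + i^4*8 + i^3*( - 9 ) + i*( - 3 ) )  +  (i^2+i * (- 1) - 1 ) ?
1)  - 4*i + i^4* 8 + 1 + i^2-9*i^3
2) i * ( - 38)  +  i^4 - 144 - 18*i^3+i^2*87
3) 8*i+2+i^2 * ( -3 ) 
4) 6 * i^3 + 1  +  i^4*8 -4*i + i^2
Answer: 1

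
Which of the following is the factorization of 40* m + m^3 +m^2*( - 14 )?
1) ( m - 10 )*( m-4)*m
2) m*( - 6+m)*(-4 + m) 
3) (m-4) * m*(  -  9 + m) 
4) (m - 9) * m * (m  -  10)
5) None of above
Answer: 1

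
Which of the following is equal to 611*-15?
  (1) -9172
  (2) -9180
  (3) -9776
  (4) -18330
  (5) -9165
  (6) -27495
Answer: 5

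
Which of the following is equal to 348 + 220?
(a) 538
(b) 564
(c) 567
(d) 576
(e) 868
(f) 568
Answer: f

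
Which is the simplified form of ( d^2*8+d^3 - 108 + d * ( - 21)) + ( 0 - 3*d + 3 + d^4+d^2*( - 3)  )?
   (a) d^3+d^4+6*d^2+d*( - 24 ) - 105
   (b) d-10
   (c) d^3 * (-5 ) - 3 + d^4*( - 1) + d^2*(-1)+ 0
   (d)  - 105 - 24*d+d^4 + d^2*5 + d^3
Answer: d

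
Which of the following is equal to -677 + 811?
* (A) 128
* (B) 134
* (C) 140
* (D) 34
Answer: B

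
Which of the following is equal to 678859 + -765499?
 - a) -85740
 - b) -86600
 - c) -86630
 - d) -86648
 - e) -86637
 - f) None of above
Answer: f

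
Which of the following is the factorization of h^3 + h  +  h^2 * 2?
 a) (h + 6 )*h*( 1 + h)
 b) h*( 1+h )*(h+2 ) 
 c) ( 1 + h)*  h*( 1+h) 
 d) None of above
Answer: c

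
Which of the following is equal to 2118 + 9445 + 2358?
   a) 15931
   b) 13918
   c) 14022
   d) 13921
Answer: d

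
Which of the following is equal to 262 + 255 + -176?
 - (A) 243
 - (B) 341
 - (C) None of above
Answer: B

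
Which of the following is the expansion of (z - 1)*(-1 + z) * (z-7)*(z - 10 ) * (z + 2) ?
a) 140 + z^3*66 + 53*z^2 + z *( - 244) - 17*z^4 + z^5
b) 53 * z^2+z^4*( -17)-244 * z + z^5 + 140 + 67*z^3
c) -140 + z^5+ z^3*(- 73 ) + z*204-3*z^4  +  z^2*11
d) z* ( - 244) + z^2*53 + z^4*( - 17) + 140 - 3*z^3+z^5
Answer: b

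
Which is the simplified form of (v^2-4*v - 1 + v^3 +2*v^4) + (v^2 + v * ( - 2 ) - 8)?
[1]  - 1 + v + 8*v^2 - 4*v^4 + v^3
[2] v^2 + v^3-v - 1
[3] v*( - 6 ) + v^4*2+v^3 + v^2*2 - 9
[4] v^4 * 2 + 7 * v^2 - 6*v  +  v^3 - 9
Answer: 3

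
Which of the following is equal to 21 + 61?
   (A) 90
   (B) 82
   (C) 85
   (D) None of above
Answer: B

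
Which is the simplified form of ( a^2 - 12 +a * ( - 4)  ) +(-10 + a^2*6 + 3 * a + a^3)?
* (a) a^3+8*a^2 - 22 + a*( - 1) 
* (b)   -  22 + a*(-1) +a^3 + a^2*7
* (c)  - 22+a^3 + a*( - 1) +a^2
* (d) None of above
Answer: b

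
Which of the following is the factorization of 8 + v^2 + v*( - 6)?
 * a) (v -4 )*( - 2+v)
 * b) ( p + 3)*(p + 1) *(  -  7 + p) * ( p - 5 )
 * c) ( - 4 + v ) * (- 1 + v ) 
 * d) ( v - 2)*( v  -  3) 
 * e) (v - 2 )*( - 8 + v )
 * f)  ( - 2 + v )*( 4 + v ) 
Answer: a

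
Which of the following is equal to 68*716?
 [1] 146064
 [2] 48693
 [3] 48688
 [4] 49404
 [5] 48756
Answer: 3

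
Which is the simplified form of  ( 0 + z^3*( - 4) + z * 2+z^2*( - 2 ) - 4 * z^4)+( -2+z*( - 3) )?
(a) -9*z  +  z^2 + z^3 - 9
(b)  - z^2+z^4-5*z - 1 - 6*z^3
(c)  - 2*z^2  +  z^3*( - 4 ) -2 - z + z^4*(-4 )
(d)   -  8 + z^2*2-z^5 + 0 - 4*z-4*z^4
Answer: c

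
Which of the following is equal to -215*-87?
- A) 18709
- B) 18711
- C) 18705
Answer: C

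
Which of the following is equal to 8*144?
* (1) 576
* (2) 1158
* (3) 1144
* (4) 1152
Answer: 4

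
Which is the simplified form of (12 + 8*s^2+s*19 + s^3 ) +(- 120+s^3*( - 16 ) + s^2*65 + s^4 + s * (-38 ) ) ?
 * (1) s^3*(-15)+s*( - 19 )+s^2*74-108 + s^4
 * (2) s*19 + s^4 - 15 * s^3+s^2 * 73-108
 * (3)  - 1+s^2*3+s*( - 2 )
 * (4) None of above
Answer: 4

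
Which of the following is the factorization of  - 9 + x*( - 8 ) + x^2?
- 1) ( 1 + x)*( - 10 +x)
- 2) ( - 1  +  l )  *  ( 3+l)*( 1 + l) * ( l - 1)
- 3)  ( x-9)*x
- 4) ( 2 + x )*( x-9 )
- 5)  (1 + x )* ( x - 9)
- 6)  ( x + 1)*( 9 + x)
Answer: 5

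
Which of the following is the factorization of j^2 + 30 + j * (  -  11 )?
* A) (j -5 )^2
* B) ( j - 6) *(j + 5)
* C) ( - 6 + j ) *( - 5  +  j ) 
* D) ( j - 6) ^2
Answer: C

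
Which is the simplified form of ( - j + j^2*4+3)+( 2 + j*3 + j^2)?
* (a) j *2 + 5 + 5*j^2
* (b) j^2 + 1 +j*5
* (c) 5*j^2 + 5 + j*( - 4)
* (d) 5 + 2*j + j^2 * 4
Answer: a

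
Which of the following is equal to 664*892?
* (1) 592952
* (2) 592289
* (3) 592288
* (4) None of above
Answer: 3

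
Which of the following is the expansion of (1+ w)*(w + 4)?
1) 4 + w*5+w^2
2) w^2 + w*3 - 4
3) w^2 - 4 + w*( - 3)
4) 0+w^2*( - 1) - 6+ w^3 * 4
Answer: 1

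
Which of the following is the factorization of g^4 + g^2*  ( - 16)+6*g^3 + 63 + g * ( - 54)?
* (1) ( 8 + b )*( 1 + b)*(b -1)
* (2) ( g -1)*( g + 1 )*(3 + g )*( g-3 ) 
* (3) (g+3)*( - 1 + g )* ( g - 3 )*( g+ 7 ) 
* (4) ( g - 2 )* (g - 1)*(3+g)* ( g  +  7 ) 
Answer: 3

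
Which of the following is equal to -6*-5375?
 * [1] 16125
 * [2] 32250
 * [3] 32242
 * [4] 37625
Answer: 2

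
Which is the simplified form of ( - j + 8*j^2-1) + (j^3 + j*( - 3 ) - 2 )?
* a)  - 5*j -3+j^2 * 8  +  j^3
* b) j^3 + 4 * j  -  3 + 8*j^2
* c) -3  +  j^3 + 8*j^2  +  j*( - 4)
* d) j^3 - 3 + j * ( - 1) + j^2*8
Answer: c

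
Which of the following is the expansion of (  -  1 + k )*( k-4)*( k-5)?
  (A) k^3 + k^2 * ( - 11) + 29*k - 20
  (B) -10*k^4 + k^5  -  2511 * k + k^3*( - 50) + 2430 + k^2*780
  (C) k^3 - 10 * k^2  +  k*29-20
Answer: C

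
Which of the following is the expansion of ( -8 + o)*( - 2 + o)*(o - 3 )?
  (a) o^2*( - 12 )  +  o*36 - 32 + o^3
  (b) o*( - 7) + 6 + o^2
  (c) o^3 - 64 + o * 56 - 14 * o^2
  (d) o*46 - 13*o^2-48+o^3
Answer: d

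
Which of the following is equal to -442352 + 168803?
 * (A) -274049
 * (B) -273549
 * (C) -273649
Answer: B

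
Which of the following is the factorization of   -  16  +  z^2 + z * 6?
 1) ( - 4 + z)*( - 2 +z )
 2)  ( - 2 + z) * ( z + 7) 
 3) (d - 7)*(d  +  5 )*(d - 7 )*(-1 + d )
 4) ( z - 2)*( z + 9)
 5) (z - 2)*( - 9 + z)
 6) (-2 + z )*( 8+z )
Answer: 6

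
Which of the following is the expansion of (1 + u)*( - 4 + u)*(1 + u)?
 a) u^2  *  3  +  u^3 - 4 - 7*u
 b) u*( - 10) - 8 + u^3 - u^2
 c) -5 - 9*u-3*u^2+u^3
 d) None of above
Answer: d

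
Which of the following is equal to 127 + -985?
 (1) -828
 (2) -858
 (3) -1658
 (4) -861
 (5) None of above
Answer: 2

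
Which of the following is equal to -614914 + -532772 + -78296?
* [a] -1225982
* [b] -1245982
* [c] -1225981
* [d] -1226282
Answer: a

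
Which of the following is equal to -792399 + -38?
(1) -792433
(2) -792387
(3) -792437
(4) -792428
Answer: 3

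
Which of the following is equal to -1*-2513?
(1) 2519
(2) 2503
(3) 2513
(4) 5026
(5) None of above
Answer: 3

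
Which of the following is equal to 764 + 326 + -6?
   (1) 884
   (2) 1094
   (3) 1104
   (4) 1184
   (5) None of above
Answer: 5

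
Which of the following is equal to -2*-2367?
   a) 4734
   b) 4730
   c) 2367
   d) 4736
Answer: a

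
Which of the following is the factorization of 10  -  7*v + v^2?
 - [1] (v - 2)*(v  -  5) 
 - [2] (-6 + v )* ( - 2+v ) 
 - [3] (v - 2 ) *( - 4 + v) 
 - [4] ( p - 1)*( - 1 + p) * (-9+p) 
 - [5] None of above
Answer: 1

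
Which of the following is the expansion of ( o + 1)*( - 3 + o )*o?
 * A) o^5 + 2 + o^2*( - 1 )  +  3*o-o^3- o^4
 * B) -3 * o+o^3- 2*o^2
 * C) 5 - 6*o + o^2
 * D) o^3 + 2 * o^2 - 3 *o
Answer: B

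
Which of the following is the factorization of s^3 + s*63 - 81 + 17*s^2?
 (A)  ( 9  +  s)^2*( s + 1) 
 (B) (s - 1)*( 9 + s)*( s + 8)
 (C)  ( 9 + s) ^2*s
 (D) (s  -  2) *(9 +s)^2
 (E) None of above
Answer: E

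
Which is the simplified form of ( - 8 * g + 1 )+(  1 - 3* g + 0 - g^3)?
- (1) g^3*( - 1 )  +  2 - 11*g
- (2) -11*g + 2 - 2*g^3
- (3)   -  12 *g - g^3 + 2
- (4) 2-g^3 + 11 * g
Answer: 1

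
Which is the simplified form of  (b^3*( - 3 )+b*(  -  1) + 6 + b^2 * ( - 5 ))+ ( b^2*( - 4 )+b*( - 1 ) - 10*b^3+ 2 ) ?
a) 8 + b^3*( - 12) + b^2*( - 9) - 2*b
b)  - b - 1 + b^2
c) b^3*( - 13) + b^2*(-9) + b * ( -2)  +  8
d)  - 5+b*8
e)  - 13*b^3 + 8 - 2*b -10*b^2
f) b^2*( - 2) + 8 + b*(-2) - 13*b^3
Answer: c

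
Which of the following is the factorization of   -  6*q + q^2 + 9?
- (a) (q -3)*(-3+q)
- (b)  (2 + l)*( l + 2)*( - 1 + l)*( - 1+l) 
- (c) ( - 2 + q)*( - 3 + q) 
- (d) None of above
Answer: a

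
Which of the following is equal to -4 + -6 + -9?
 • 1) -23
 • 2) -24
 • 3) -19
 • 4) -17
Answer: 3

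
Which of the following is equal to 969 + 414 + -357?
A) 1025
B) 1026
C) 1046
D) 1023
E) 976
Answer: B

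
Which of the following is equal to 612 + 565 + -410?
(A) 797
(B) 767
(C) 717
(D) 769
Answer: B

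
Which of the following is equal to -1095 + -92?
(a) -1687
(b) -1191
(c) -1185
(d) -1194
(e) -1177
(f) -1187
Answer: f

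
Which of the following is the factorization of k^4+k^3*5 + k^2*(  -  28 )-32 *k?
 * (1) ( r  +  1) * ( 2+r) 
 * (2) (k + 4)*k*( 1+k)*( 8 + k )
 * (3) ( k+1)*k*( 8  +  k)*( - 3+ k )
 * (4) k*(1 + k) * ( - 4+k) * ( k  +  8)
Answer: 4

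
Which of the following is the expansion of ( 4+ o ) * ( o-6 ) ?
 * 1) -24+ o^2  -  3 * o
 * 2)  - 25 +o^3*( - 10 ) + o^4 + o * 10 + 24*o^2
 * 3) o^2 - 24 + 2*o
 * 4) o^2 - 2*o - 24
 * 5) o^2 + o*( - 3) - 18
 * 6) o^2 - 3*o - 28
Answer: 4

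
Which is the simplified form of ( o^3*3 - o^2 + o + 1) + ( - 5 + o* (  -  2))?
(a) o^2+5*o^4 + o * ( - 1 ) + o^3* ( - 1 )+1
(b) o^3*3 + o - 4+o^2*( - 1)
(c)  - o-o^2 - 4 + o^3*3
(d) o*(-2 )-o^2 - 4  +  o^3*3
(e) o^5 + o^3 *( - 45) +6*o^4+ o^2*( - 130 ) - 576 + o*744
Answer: c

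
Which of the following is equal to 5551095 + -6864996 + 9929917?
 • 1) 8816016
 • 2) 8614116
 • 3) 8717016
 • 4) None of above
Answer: 4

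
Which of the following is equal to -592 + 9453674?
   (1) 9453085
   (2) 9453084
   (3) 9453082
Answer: 3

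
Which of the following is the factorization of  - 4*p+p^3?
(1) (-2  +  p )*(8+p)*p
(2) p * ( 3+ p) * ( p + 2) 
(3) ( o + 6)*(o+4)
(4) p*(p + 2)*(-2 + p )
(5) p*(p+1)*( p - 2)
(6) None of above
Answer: 4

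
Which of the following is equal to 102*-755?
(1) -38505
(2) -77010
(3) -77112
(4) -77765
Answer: 2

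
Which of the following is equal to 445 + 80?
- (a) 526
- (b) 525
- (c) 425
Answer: b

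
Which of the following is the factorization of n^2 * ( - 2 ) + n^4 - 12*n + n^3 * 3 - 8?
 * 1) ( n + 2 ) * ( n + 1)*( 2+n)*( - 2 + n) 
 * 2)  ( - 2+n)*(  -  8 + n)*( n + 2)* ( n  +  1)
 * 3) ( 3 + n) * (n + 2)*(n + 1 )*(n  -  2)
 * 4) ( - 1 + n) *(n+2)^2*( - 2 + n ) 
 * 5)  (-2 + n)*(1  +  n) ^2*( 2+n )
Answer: 1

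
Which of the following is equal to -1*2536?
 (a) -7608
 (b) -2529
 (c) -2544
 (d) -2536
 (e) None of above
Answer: d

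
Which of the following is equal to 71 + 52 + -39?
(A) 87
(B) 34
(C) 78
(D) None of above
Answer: D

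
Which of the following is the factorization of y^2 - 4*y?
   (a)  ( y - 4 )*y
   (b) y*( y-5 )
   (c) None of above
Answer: a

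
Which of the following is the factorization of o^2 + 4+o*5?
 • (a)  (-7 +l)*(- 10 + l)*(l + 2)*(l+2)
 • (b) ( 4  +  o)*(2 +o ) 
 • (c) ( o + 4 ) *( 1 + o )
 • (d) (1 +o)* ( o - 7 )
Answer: c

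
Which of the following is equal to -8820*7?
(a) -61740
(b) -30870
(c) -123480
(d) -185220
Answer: a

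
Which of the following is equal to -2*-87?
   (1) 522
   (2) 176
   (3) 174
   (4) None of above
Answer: 3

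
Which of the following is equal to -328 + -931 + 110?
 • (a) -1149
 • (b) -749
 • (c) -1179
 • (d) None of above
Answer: a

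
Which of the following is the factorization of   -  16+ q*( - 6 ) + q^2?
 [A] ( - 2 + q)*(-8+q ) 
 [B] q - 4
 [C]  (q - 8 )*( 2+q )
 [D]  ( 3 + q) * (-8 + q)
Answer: C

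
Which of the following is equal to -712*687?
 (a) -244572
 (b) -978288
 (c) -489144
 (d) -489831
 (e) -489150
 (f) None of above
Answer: c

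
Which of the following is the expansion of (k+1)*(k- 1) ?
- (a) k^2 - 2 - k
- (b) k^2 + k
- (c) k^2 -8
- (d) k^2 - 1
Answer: d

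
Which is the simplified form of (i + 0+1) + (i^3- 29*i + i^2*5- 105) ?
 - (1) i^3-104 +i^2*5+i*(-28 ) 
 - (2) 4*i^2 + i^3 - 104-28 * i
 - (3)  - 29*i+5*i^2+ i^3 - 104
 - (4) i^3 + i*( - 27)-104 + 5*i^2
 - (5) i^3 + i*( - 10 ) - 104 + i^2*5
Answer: 1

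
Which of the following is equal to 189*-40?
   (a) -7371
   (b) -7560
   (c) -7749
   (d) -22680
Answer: b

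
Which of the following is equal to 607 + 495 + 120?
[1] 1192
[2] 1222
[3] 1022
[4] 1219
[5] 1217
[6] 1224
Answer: 2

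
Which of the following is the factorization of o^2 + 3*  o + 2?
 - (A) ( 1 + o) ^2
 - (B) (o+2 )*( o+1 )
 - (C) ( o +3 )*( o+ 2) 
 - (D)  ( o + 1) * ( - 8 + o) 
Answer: B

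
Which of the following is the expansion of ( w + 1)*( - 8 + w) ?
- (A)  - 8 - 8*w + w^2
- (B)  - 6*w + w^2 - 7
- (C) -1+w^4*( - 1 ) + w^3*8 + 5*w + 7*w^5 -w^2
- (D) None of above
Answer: D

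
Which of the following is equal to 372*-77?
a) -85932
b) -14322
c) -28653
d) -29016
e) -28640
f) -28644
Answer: f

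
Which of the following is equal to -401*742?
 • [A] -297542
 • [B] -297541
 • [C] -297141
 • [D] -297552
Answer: A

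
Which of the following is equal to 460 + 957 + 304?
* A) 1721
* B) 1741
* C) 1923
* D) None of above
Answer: A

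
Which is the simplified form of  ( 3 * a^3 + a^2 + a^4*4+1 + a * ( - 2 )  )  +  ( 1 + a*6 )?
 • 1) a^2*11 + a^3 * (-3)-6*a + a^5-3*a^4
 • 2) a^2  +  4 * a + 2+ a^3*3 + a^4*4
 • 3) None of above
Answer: 2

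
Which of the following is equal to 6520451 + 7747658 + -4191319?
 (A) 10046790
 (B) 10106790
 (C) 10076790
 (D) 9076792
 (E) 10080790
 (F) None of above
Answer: C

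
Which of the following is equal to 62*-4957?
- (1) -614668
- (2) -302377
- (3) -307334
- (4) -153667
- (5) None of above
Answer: 3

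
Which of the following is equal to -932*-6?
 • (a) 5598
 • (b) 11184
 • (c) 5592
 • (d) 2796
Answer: c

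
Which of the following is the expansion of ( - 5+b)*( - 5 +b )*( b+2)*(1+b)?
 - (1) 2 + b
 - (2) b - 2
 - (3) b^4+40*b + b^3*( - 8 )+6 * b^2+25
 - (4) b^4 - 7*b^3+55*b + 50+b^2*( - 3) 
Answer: 4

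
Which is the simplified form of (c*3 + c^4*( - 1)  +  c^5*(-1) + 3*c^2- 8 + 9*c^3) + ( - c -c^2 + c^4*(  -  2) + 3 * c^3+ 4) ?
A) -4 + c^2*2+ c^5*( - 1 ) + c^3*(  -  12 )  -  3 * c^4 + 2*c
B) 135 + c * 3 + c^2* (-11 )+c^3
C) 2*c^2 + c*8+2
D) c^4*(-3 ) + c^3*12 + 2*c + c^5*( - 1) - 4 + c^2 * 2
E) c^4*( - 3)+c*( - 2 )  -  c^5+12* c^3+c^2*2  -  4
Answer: D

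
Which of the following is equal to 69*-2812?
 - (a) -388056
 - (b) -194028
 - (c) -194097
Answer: b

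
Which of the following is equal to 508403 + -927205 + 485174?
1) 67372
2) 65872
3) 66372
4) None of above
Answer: 3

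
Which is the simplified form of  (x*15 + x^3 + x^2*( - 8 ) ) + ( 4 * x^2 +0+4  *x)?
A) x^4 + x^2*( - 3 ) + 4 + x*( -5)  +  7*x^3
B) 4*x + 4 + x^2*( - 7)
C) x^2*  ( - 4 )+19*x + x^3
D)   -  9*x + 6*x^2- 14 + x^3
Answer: C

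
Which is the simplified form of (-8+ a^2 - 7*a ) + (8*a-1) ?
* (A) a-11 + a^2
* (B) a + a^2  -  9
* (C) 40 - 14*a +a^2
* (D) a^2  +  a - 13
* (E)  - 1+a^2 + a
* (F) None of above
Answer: B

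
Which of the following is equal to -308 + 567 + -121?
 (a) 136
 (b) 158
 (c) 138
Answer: c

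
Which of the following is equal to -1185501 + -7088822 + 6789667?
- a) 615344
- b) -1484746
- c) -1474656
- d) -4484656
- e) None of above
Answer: e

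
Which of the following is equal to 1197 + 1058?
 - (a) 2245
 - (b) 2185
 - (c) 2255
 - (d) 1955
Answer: c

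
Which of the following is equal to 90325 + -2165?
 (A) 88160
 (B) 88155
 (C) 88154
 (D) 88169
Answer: A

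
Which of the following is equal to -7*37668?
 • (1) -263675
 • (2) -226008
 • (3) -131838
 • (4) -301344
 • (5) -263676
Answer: 5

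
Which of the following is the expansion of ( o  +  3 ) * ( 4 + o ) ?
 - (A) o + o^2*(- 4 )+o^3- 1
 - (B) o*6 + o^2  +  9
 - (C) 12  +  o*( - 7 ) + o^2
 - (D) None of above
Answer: D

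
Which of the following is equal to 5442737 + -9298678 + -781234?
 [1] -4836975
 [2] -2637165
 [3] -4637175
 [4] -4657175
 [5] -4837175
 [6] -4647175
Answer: 3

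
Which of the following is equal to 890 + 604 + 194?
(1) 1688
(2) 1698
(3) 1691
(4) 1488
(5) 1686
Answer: 1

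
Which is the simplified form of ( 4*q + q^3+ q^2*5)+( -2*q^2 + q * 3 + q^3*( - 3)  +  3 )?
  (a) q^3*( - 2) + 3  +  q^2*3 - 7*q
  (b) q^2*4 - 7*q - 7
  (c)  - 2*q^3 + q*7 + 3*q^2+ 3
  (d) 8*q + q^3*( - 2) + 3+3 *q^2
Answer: c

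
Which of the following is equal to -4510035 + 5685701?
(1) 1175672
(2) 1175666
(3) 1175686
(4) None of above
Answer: 2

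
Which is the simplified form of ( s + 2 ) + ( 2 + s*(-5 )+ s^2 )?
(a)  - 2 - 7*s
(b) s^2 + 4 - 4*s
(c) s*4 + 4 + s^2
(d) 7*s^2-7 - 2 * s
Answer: b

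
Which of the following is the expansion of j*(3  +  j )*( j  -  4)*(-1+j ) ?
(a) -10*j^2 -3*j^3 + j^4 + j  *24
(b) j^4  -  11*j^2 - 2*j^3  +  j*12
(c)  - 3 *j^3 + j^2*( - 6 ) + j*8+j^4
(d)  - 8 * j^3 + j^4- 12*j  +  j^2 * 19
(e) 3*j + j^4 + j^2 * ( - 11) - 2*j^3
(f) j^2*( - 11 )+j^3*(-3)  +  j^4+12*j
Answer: b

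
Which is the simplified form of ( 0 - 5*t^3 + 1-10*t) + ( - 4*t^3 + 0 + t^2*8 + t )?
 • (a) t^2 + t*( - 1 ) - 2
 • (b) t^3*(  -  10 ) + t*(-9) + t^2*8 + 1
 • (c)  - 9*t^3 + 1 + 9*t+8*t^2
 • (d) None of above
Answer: d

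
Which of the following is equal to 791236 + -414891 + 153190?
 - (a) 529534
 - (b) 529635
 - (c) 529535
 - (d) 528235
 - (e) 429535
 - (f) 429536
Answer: c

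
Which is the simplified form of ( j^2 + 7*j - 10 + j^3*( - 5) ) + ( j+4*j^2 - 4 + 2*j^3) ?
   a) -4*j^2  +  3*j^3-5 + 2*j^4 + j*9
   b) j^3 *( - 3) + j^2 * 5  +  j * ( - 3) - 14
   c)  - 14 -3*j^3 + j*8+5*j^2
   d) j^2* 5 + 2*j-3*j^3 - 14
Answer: c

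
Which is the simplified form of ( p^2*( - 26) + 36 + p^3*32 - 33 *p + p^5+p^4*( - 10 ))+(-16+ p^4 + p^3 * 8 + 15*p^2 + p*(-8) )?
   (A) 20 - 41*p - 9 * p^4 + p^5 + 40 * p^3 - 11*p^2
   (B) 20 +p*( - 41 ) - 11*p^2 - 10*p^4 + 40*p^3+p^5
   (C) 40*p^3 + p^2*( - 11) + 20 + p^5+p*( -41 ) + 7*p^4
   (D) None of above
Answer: A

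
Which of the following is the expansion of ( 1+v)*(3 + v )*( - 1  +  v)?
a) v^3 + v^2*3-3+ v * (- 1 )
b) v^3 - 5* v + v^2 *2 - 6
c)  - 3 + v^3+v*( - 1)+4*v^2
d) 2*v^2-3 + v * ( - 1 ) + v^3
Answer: a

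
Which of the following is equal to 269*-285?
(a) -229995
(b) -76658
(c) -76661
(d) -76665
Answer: d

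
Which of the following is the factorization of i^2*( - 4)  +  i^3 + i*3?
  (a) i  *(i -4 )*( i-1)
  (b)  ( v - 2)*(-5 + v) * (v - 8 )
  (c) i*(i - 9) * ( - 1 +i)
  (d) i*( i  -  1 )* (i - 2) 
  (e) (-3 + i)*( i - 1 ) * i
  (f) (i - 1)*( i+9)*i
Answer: e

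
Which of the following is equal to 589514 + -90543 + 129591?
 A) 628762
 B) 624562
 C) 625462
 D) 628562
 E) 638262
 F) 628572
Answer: D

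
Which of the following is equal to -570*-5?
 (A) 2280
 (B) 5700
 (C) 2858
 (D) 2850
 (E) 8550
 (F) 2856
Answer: D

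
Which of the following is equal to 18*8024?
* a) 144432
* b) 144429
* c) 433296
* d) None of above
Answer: a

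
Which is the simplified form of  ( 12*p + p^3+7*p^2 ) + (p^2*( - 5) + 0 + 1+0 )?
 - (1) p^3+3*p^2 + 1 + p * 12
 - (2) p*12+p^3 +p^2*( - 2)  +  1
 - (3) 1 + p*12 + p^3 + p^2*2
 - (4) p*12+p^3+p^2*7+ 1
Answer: 3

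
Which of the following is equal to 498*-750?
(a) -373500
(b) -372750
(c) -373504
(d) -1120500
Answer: a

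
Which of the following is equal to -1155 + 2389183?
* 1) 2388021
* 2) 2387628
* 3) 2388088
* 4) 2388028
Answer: 4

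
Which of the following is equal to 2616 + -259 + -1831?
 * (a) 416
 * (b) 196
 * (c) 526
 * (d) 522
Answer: c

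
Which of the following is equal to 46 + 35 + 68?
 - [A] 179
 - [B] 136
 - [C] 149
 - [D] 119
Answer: C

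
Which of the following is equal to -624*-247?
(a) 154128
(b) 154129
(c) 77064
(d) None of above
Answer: a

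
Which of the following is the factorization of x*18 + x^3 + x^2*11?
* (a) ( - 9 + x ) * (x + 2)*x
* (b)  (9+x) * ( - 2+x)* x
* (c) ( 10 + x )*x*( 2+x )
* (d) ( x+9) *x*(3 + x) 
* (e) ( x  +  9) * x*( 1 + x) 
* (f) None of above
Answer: f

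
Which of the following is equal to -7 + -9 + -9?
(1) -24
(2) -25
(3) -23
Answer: 2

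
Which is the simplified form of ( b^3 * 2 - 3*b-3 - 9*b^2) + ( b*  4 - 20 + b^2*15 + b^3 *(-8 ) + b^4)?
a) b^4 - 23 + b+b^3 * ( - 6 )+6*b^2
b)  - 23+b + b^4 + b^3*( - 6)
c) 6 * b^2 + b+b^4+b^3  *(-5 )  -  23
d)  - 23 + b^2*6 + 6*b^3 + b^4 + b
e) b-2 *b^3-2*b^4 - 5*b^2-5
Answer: a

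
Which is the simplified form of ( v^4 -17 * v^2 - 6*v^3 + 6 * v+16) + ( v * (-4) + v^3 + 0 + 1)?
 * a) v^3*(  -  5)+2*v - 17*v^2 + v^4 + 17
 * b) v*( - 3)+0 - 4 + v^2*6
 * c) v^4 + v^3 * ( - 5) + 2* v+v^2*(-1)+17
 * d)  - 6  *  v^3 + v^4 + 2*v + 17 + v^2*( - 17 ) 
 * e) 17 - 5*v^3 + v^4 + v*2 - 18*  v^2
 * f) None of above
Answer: a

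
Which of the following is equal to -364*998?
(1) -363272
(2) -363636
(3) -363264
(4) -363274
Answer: 1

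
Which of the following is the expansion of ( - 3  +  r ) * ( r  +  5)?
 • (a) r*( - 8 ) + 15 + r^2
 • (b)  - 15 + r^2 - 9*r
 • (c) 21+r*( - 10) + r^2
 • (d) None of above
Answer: d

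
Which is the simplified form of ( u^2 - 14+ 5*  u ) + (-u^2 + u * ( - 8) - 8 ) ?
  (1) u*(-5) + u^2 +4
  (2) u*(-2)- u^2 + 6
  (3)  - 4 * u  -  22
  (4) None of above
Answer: 4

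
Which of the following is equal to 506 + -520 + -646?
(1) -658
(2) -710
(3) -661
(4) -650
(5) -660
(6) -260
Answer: 5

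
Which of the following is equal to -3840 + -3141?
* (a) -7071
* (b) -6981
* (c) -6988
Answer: b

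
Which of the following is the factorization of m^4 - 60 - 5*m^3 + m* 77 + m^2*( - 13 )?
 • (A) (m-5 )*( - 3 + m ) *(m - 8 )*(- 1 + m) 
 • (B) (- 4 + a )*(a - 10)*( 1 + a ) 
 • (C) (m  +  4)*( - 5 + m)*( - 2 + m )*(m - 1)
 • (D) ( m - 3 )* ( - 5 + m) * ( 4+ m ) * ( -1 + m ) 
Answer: D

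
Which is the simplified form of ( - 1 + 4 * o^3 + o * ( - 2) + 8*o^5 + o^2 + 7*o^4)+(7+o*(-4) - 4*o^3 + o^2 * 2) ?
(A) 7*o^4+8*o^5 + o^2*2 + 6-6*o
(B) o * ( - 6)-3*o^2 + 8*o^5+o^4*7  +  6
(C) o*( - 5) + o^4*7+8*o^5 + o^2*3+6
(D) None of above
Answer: D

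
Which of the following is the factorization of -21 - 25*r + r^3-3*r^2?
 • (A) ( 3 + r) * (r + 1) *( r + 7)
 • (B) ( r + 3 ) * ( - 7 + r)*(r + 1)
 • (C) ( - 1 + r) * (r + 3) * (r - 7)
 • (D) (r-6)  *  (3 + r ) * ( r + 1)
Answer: B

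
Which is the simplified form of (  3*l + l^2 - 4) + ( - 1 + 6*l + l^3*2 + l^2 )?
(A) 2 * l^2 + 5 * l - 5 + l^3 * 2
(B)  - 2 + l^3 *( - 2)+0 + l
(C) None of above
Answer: C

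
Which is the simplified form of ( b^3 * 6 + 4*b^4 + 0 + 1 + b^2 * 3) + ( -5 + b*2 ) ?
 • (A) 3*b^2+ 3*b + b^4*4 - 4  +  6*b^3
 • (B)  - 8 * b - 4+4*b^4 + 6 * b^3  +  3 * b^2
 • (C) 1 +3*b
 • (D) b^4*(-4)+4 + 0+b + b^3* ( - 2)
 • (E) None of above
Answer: E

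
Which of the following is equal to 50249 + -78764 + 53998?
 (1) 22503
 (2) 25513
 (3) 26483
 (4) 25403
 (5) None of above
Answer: 5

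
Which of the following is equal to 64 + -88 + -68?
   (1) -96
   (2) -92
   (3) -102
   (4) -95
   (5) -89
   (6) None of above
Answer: 2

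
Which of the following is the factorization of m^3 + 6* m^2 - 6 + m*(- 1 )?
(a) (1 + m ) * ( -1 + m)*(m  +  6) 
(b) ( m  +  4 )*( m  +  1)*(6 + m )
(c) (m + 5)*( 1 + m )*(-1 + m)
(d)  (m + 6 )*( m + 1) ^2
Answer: a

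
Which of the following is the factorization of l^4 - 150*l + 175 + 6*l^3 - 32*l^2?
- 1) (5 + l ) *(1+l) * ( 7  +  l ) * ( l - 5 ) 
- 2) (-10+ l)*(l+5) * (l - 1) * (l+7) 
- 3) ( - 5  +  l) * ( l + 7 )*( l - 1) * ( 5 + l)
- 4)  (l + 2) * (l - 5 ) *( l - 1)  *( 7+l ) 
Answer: 3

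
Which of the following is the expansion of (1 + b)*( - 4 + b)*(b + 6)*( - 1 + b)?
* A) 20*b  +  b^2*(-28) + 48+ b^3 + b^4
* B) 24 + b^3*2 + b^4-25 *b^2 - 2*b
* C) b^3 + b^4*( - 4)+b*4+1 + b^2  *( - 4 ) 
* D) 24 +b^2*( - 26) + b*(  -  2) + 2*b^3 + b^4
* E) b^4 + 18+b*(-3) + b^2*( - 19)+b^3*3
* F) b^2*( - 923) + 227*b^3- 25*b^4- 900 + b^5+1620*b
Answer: B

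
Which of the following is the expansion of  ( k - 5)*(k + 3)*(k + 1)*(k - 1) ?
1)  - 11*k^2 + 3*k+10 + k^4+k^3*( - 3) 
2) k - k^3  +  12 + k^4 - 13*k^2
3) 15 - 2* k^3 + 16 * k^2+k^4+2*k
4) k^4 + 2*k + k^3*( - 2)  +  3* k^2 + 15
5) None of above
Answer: 5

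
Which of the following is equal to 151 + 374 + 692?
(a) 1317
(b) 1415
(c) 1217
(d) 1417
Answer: c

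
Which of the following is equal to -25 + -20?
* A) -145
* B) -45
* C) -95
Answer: B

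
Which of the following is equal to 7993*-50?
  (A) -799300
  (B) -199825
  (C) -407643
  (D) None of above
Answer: D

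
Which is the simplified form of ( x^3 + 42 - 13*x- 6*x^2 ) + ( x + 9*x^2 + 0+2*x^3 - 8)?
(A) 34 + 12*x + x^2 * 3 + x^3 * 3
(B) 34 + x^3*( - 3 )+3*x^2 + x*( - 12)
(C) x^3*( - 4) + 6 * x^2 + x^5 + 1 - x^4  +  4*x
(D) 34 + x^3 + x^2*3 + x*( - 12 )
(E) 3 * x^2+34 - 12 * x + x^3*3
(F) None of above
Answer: E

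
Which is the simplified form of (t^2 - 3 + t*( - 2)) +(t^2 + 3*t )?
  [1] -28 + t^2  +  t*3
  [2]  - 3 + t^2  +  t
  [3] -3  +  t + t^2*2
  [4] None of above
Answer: 3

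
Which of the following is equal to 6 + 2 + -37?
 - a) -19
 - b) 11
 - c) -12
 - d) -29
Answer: d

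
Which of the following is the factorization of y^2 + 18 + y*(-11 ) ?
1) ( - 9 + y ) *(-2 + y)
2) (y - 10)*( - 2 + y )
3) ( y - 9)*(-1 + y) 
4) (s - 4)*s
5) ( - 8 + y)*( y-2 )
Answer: 1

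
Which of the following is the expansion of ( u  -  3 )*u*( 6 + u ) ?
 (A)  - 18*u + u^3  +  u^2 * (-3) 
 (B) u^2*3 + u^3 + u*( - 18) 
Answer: B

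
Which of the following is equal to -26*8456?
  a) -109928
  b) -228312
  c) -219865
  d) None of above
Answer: d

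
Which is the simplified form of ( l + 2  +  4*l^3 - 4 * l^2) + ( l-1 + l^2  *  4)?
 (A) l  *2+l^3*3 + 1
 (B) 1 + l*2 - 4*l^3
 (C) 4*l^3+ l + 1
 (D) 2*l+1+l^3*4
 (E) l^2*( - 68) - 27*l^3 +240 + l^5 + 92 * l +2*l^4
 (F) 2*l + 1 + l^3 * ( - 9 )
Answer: D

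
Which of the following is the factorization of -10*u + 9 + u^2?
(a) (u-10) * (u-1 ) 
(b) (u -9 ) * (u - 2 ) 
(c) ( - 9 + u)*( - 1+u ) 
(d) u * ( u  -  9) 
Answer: c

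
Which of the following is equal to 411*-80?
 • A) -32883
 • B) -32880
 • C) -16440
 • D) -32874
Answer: B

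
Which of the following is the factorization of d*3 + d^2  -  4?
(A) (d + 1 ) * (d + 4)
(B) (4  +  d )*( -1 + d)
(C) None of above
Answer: B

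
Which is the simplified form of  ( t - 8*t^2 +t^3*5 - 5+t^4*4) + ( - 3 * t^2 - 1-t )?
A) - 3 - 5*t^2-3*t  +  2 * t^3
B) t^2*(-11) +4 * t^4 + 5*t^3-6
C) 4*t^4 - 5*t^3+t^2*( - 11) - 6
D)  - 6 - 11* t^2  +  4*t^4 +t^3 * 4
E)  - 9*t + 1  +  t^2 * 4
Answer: B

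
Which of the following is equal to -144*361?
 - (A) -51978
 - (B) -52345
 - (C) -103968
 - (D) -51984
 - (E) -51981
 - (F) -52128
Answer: D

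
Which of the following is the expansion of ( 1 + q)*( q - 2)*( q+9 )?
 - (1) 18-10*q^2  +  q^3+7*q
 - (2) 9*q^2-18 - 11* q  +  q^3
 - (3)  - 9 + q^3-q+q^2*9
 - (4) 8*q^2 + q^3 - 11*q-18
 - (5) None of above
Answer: 4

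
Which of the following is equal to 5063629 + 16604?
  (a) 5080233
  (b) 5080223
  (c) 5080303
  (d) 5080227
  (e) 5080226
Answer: a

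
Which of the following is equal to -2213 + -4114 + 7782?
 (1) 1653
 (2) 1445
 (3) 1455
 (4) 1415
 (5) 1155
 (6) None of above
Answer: 3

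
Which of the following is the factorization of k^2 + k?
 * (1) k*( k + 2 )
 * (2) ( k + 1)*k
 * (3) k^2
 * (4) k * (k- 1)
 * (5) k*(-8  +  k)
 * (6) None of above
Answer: 2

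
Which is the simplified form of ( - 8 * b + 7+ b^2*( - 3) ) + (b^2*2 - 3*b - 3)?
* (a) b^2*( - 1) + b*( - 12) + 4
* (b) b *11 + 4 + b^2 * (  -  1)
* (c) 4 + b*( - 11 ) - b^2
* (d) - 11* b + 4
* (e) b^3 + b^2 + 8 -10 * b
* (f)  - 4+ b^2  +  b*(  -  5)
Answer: c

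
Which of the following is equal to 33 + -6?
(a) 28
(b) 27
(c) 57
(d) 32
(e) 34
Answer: b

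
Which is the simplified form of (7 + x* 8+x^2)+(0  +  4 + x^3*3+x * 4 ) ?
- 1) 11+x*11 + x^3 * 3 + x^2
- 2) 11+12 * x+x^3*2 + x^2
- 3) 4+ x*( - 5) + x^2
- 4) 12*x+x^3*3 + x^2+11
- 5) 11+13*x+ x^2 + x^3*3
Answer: 4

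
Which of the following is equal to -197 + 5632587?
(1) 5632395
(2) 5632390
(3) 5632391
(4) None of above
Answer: 2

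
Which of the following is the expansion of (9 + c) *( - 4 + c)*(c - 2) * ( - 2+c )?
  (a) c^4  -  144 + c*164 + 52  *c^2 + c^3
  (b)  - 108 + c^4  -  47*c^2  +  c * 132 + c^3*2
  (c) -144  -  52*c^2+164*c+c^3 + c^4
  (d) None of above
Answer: c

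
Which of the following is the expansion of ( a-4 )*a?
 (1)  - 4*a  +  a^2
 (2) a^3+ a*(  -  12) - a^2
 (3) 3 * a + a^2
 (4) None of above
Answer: 1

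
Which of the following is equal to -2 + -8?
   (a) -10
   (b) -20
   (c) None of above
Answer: a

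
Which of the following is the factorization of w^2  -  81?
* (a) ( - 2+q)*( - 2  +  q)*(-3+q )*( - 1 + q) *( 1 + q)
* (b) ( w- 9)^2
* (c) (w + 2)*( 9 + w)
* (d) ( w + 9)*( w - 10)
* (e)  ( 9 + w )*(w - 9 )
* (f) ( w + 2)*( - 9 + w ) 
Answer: e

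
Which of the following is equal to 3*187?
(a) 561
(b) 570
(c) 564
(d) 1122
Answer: a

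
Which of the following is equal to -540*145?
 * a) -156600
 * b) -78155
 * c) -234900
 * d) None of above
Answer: d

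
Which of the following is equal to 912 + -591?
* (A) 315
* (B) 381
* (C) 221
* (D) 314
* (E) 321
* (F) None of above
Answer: E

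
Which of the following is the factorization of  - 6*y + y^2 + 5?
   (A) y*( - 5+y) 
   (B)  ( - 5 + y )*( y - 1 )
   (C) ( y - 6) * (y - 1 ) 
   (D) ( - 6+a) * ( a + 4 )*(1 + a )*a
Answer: B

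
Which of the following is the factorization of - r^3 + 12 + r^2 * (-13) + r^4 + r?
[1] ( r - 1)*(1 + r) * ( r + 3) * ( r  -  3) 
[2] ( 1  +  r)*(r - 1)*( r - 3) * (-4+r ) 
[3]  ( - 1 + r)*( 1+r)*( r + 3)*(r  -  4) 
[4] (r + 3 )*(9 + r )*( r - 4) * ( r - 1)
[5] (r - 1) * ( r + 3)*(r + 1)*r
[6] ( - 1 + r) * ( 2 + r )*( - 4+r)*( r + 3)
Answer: 3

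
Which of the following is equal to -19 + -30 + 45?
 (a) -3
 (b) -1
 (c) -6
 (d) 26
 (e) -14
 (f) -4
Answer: f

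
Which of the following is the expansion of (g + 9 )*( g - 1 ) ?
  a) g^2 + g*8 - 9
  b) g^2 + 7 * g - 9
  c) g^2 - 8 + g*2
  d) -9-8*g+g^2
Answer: a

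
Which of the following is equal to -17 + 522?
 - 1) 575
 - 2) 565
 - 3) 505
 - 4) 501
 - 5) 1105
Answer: 3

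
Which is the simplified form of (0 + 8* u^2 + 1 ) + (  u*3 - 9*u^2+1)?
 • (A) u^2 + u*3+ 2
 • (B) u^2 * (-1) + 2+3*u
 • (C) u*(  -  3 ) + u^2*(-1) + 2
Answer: B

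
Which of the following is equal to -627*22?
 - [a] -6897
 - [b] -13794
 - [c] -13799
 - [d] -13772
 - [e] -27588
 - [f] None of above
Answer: b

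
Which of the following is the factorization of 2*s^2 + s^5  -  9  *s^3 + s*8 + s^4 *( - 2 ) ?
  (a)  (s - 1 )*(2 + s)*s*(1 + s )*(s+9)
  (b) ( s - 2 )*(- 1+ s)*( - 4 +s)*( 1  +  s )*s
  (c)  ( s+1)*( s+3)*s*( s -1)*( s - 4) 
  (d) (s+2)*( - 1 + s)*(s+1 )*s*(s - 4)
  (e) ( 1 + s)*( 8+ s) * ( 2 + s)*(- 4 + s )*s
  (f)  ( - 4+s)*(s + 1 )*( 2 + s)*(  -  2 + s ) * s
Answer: d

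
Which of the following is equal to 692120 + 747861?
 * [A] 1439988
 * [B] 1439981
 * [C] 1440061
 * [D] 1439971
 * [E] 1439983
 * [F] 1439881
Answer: B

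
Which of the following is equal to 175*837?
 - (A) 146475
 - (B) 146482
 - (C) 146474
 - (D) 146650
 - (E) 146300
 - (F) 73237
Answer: A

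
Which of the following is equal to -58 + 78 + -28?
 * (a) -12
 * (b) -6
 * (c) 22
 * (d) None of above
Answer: d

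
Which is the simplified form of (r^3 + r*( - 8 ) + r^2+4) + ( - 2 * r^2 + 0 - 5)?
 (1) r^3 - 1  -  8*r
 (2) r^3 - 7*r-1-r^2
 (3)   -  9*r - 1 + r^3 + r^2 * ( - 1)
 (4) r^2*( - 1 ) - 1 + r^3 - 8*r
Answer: 4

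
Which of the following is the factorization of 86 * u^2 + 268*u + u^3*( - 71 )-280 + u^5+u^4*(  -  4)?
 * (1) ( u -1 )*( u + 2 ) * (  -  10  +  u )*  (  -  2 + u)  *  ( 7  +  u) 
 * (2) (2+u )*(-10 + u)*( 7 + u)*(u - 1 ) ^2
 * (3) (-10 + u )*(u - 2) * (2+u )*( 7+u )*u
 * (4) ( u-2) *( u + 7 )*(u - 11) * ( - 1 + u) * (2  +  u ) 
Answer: 1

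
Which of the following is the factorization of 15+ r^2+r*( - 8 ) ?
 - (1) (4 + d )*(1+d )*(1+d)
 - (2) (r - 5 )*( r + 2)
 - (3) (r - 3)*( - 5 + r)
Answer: 3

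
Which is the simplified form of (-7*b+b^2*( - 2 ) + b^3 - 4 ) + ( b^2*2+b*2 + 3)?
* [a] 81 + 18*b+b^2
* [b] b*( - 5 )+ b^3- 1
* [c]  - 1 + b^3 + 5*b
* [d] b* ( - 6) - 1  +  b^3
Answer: b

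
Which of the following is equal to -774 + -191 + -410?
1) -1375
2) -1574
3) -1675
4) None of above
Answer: 1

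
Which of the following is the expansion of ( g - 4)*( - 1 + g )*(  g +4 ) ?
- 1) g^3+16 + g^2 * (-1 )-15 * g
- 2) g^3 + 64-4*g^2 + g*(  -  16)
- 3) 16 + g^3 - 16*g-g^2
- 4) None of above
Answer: 3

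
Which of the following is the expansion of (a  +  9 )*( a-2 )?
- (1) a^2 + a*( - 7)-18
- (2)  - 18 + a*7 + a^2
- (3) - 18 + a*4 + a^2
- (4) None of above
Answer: 2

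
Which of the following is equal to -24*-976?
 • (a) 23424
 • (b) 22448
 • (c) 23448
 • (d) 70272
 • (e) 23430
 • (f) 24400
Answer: a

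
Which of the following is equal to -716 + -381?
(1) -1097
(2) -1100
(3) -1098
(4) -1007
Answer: 1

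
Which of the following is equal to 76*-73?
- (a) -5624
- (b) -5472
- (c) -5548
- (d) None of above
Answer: c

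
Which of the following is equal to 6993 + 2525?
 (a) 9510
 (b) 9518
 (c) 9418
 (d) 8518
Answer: b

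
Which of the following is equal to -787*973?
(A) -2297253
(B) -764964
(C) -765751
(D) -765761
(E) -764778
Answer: C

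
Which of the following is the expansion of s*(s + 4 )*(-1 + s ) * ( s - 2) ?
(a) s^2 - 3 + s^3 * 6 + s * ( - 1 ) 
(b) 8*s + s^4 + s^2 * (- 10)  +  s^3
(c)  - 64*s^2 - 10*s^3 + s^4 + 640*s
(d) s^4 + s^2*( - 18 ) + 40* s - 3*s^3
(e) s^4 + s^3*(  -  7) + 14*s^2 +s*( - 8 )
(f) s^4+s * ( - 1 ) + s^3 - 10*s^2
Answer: b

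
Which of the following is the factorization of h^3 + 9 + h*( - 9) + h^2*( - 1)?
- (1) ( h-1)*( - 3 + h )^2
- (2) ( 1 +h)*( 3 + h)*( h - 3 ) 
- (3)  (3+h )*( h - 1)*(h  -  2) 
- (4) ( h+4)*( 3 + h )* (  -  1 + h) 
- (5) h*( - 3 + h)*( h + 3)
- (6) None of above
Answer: 6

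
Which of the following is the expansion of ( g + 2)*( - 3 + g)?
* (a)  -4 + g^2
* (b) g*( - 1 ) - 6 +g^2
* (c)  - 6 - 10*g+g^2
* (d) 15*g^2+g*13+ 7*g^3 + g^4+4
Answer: b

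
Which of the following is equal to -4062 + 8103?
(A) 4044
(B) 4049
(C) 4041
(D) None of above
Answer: C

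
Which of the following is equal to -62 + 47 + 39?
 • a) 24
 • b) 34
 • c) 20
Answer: a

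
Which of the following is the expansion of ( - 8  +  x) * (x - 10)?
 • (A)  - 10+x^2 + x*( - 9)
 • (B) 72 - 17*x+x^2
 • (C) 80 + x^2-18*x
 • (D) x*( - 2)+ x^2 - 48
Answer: C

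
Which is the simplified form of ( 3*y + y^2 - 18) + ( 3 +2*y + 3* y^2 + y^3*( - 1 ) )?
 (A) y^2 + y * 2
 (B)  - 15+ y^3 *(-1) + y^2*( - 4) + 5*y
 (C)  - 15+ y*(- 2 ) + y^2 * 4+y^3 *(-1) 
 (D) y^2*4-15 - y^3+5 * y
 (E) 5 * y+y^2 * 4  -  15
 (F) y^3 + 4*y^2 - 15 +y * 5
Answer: D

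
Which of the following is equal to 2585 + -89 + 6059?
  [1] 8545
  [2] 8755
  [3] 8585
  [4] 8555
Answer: 4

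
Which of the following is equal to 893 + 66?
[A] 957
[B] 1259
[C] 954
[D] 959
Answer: D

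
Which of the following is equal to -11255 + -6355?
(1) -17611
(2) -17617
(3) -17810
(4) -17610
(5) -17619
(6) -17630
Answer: 4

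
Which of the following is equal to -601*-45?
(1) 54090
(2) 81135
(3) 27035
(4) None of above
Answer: 4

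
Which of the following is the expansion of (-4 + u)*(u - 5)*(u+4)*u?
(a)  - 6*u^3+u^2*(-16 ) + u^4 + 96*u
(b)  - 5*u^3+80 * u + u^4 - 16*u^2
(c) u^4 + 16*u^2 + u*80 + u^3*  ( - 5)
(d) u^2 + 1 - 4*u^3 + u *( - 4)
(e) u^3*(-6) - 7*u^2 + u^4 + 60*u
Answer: b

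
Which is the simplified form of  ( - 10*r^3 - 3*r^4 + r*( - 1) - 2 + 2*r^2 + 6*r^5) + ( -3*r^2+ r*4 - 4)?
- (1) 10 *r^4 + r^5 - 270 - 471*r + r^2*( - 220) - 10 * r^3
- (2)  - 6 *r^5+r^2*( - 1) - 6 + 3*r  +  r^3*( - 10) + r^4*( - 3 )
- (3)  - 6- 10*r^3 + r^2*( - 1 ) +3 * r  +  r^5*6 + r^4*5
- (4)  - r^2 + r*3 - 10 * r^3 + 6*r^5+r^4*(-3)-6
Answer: 4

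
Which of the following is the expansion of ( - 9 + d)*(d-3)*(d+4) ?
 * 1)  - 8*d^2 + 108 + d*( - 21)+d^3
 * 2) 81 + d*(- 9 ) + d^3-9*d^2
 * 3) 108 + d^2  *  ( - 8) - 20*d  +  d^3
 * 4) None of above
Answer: 1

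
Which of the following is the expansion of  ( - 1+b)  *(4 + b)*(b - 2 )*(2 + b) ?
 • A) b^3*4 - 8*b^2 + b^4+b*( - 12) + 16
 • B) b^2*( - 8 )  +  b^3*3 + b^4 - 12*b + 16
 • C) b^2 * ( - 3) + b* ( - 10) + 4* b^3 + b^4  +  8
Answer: B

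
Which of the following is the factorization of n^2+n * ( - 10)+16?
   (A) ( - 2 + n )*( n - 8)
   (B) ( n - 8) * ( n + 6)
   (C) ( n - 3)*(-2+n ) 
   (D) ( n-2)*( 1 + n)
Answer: A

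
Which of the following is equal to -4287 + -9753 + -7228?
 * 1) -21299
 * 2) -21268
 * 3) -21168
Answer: 2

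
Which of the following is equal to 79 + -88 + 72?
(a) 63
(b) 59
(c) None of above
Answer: a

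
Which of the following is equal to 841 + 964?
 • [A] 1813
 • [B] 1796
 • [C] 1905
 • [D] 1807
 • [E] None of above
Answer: E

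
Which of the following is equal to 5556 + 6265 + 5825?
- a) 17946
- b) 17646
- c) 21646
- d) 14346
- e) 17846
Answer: b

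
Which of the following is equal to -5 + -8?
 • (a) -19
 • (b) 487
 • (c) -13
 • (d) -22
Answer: c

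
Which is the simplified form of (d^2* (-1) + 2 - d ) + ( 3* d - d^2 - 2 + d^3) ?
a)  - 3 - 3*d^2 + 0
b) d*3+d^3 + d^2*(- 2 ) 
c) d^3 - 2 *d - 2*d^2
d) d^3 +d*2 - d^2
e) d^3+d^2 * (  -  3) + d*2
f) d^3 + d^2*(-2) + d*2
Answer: f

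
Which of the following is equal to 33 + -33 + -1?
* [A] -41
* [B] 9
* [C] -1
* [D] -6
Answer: C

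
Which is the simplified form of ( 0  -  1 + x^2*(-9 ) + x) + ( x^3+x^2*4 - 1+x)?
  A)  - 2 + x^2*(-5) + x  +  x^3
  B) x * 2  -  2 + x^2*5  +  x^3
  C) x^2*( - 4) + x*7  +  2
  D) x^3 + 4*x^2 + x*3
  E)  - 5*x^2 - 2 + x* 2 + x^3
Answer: E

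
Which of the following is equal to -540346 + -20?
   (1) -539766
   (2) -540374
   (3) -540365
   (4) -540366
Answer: 4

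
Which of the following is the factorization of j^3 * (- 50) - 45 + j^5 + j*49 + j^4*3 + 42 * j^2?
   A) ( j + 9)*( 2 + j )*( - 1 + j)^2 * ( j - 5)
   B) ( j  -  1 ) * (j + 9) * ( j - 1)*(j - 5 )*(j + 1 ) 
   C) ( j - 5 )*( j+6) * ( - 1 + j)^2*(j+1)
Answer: B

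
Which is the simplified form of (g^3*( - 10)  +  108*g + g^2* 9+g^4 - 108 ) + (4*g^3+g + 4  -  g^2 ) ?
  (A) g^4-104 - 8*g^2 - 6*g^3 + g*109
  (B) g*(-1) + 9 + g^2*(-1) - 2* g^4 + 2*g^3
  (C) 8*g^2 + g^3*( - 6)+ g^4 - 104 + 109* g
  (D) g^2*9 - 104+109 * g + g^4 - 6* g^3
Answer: C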